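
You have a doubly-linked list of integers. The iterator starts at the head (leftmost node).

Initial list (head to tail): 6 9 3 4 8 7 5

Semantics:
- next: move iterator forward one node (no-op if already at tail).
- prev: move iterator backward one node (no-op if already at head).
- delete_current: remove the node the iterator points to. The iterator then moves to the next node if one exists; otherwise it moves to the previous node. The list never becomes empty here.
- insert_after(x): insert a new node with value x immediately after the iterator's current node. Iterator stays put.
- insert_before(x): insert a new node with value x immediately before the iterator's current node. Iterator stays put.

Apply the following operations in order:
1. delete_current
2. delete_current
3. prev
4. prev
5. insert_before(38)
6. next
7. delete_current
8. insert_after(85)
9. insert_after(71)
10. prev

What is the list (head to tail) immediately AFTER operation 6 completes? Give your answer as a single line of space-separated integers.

Answer: 38 3 4 8 7 5

Derivation:
After 1 (delete_current): list=[9, 3, 4, 8, 7, 5] cursor@9
After 2 (delete_current): list=[3, 4, 8, 7, 5] cursor@3
After 3 (prev): list=[3, 4, 8, 7, 5] cursor@3
After 4 (prev): list=[3, 4, 8, 7, 5] cursor@3
After 5 (insert_before(38)): list=[38, 3, 4, 8, 7, 5] cursor@3
After 6 (next): list=[38, 3, 4, 8, 7, 5] cursor@4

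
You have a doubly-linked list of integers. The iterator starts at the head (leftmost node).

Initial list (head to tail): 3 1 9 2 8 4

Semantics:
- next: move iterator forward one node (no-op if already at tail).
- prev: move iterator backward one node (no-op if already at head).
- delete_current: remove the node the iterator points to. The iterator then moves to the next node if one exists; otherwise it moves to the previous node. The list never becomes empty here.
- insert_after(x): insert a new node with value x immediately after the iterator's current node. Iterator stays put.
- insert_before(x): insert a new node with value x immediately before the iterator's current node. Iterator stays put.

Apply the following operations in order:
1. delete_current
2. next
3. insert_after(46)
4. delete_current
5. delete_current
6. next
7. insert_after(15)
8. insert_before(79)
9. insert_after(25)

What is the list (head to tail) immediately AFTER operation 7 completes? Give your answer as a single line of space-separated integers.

Answer: 1 2 8 15 4

Derivation:
After 1 (delete_current): list=[1, 9, 2, 8, 4] cursor@1
After 2 (next): list=[1, 9, 2, 8, 4] cursor@9
After 3 (insert_after(46)): list=[1, 9, 46, 2, 8, 4] cursor@9
After 4 (delete_current): list=[1, 46, 2, 8, 4] cursor@46
After 5 (delete_current): list=[1, 2, 8, 4] cursor@2
After 6 (next): list=[1, 2, 8, 4] cursor@8
After 7 (insert_after(15)): list=[1, 2, 8, 15, 4] cursor@8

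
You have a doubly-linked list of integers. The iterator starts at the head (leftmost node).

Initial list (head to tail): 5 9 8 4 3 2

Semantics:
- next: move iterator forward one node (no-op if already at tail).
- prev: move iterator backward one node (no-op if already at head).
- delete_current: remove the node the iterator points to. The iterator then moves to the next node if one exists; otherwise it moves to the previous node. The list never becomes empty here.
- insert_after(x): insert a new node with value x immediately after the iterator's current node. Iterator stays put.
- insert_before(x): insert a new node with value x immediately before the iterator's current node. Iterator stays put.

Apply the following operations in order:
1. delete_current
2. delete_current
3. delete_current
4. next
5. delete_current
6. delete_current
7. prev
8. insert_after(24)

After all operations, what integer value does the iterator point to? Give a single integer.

After 1 (delete_current): list=[9, 8, 4, 3, 2] cursor@9
After 2 (delete_current): list=[8, 4, 3, 2] cursor@8
After 3 (delete_current): list=[4, 3, 2] cursor@4
After 4 (next): list=[4, 3, 2] cursor@3
After 5 (delete_current): list=[4, 2] cursor@2
After 6 (delete_current): list=[4] cursor@4
After 7 (prev): list=[4] cursor@4
After 8 (insert_after(24)): list=[4, 24] cursor@4

Answer: 4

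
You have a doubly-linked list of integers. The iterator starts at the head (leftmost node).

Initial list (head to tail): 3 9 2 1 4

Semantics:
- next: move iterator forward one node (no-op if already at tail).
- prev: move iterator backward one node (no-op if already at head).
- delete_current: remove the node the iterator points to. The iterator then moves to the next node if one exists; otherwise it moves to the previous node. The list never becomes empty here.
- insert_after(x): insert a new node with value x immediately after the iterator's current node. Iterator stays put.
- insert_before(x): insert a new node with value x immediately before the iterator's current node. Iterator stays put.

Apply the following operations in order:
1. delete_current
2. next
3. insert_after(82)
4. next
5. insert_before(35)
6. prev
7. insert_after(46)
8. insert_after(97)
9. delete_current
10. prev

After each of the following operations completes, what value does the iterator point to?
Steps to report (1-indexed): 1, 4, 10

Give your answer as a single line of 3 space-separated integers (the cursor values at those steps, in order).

Answer: 9 82 2

Derivation:
After 1 (delete_current): list=[9, 2, 1, 4] cursor@9
After 2 (next): list=[9, 2, 1, 4] cursor@2
After 3 (insert_after(82)): list=[9, 2, 82, 1, 4] cursor@2
After 4 (next): list=[9, 2, 82, 1, 4] cursor@82
After 5 (insert_before(35)): list=[9, 2, 35, 82, 1, 4] cursor@82
After 6 (prev): list=[9, 2, 35, 82, 1, 4] cursor@35
After 7 (insert_after(46)): list=[9, 2, 35, 46, 82, 1, 4] cursor@35
After 8 (insert_after(97)): list=[9, 2, 35, 97, 46, 82, 1, 4] cursor@35
After 9 (delete_current): list=[9, 2, 97, 46, 82, 1, 4] cursor@97
After 10 (prev): list=[9, 2, 97, 46, 82, 1, 4] cursor@2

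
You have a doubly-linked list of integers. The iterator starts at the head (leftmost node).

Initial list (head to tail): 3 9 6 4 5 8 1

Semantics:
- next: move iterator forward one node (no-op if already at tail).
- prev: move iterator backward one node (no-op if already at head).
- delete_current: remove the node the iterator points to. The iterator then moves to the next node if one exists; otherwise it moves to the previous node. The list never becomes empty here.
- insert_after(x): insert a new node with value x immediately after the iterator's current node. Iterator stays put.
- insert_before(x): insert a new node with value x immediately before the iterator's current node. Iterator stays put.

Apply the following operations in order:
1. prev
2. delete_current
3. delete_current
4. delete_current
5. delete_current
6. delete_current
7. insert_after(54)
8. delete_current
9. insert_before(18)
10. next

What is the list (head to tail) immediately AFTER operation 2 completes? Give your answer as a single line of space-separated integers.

After 1 (prev): list=[3, 9, 6, 4, 5, 8, 1] cursor@3
After 2 (delete_current): list=[9, 6, 4, 5, 8, 1] cursor@9

Answer: 9 6 4 5 8 1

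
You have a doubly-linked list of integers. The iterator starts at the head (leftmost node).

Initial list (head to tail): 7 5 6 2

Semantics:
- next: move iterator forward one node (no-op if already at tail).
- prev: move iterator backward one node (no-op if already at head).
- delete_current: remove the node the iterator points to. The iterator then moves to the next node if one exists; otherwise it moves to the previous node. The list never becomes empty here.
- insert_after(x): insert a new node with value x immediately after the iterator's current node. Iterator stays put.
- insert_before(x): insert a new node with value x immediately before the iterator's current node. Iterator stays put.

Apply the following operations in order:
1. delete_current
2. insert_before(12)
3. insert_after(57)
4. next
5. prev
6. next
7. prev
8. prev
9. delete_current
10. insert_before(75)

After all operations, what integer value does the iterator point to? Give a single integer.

After 1 (delete_current): list=[5, 6, 2] cursor@5
After 2 (insert_before(12)): list=[12, 5, 6, 2] cursor@5
After 3 (insert_after(57)): list=[12, 5, 57, 6, 2] cursor@5
After 4 (next): list=[12, 5, 57, 6, 2] cursor@57
After 5 (prev): list=[12, 5, 57, 6, 2] cursor@5
After 6 (next): list=[12, 5, 57, 6, 2] cursor@57
After 7 (prev): list=[12, 5, 57, 6, 2] cursor@5
After 8 (prev): list=[12, 5, 57, 6, 2] cursor@12
After 9 (delete_current): list=[5, 57, 6, 2] cursor@5
After 10 (insert_before(75)): list=[75, 5, 57, 6, 2] cursor@5

Answer: 5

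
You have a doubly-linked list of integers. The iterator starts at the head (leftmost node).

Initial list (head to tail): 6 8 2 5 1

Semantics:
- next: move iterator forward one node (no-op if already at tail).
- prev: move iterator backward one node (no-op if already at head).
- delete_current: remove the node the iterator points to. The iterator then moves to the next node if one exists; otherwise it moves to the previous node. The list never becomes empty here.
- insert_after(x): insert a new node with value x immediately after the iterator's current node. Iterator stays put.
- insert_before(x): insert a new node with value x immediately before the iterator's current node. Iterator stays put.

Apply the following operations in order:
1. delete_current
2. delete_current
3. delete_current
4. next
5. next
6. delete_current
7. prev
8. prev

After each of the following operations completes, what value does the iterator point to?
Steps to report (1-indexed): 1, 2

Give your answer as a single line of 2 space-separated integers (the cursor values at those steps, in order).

After 1 (delete_current): list=[8, 2, 5, 1] cursor@8
After 2 (delete_current): list=[2, 5, 1] cursor@2
After 3 (delete_current): list=[5, 1] cursor@5
After 4 (next): list=[5, 1] cursor@1
After 5 (next): list=[5, 1] cursor@1
After 6 (delete_current): list=[5] cursor@5
After 7 (prev): list=[5] cursor@5
After 8 (prev): list=[5] cursor@5

Answer: 8 2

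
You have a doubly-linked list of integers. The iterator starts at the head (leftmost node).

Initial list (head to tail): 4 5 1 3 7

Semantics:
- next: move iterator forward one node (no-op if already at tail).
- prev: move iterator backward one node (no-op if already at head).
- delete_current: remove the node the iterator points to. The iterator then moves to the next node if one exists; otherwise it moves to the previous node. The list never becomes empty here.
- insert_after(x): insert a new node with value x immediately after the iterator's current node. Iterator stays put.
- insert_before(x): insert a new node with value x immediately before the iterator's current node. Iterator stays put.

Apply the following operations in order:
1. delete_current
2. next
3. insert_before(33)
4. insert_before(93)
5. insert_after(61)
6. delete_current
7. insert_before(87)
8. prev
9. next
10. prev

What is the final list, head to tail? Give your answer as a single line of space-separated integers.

After 1 (delete_current): list=[5, 1, 3, 7] cursor@5
After 2 (next): list=[5, 1, 3, 7] cursor@1
After 3 (insert_before(33)): list=[5, 33, 1, 3, 7] cursor@1
After 4 (insert_before(93)): list=[5, 33, 93, 1, 3, 7] cursor@1
After 5 (insert_after(61)): list=[5, 33, 93, 1, 61, 3, 7] cursor@1
After 6 (delete_current): list=[5, 33, 93, 61, 3, 7] cursor@61
After 7 (insert_before(87)): list=[5, 33, 93, 87, 61, 3, 7] cursor@61
After 8 (prev): list=[5, 33, 93, 87, 61, 3, 7] cursor@87
After 9 (next): list=[5, 33, 93, 87, 61, 3, 7] cursor@61
After 10 (prev): list=[5, 33, 93, 87, 61, 3, 7] cursor@87

Answer: 5 33 93 87 61 3 7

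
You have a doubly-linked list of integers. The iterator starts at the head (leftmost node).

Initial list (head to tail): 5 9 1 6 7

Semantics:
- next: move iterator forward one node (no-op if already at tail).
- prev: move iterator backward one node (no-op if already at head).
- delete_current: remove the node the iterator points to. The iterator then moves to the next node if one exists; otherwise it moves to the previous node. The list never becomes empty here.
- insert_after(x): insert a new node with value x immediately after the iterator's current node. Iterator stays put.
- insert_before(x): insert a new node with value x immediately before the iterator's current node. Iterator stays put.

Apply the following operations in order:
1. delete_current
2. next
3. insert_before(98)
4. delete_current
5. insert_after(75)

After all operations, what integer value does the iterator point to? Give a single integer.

After 1 (delete_current): list=[9, 1, 6, 7] cursor@9
After 2 (next): list=[9, 1, 6, 7] cursor@1
After 3 (insert_before(98)): list=[9, 98, 1, 6, 7] cursor@1
After 4 (delete_current): list=[9, 98, 6, 7] cursor@6
After 5 (insert_after(75)): list=[9, 98, 6, 75, 7] cursor@6

Answer: 6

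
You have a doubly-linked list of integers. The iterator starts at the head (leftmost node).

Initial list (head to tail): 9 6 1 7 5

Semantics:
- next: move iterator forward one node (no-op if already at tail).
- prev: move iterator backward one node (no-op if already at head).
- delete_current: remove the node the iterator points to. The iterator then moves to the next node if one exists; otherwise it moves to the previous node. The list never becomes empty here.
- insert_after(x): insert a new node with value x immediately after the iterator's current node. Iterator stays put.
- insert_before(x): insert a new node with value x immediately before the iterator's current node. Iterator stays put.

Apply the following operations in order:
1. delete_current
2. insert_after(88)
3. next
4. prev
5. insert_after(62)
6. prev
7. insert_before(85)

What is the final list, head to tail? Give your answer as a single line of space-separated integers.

Answer: 85 6 62 88 1 7 5

Derivation:
After 1 (delete_current): list=[6, 1, 7, 5] cursor@6
After 2 (insert_after(88)): list=[6, 88, 1, 7, 5] cursor@6
After 3 (next): list=[6, 88, 1, 7, 5] cursor@88
After 4 (prev): list=[6, 88, 1, 7, 5] cursor@6
After 5 (insert_after(62)): list=[6, 62, 88, 1, 7, 5] cursor@6
After 6 (prev): list=[6, 62, 88, 1, 7, 5] cursor@6
After 7 (insert_before(85)): list=[85, 6, 62, 88, 1, 7, 5] cursor@6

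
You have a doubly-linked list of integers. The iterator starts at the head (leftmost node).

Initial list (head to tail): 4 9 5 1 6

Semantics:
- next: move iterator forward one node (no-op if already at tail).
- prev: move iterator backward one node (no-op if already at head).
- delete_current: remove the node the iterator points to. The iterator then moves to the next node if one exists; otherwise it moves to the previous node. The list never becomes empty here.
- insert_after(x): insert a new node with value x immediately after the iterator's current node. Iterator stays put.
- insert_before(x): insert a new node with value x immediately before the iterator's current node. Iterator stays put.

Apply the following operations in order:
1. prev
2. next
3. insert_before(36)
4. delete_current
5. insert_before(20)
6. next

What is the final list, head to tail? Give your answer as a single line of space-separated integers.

Answer: 4 36 20 5 1 6

Derivation:
After 1 (prev): list=[4, 9, 5, 1, 6] cursor@4
After 2 (next): list=[4, 9, 5, 1, 6] cursor@9
After 3 (insert_before(36)): list=[4, 36, 9, 5, 1, 6] cursor@9
After 4 (delete_current): list=[4, 36, 5, 1, 6] cursor@5
After 5 (insert_before(20)): list=[4, 36, 20, 5, 1, 6] cursor@5
After 6 (next): list=[4, 36, 20, 5, 1, 6] cursor@1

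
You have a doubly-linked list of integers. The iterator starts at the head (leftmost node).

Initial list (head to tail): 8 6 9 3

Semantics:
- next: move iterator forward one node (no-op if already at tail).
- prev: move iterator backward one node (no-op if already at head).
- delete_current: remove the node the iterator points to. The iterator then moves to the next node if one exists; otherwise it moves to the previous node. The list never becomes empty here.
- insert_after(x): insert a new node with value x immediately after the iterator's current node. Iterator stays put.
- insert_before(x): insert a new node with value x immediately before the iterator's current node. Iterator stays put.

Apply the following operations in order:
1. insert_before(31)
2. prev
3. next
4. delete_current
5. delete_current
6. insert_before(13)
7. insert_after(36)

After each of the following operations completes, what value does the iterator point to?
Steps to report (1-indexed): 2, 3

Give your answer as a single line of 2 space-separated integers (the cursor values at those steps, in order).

After 1 (insert_before(31)): list=[31, 8, 6, 9, 3] cursor@8
After 2 (prev): list=[31, 8, 6, 9, 3] cursor@31
After 3 (next): list=[31, 8, 6, 9, 3] cursor@8
After 4 (delete_current): list=[31, 6, 9, 3] cursor@6
After 5 (delete_current): list=[31, 9, 3] cursor@9
After 6 (insert_before(13)): list=[31, 13, 9, 3] cursor@9
After 7 (insert_after(36)): list=[31, 13, 9, 36, 3] cursor@9

Answer: 31 8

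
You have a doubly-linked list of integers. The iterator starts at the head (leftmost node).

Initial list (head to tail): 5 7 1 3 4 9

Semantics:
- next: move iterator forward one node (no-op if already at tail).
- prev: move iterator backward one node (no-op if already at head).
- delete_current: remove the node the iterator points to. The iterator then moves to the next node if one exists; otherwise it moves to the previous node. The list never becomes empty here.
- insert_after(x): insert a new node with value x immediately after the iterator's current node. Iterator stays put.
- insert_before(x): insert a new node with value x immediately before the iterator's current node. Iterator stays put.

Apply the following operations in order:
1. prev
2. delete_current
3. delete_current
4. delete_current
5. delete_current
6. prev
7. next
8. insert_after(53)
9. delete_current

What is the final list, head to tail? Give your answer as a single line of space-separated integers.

Answer: 4 53

Derivation:
After 1 (prev): list=[5, 7, 1, 3, 4, 9] cursor@5
After 2 (delete_current): list=[7, 1, 3, 4, 9] cursor@7
After 3 (delete_current): list=[1, 3, 4, 9] cursor@1
After 4 (delete_current): list=[3, 4, 9] cursor@3
After 5 (delete_current): list=[4, 9] cursor@4
After 6 (prev): list=[4, 9] cursor@4
After 7 (next): list=[4, 9] cursor@9
After 8 (insert_after(53)): list=[4, 9, 53] cursor@9
After 9 (delete_current): list=[4, 53] cursor@53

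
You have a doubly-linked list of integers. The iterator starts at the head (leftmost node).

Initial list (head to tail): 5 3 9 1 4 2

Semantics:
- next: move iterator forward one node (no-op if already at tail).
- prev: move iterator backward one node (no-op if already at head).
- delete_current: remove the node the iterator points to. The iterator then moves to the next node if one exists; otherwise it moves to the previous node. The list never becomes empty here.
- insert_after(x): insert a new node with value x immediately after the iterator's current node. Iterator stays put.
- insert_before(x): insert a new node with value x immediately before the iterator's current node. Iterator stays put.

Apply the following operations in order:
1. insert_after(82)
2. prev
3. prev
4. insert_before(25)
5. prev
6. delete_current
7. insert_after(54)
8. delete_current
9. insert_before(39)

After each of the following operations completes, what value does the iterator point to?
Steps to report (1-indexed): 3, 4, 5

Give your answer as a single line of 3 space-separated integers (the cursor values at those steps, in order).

Answer: 5 5 25

Derivation:
After 1 (insert_after(82)): list=[5, 82, 3, 9, 1, 4, 2] cursor@5
After 2 (prev): list=[5, 82, 3, 9, 1, 4, 2] cursor@5
After 3 (prev): list=[5, 82, 3, 9, 1, 4, 2] cursor@5
After 4 (insert_before(25)): list=[25, 5, 82, 3, 9, 1, 4, 2] cursor@5
After 5 (prev): list=[25, 5, 82, 3, 9, 1, 4, 2] cursor@25
After 6 (delete_current): list=[5, 82, 3, 9, 1, 4, 2] cursor@5
After 7 (insert_after(54)): list=[5, 54, 82, 3, 9, 1, 4, 2] cursor@5
After 8 (delete_current): list=[54, 82, 3, 9, 1, 4, 2] cursor@54
After 9 (insert_before(39)): list=[39, 54, 82, 3, 9, 1, 4, 2] cursor@54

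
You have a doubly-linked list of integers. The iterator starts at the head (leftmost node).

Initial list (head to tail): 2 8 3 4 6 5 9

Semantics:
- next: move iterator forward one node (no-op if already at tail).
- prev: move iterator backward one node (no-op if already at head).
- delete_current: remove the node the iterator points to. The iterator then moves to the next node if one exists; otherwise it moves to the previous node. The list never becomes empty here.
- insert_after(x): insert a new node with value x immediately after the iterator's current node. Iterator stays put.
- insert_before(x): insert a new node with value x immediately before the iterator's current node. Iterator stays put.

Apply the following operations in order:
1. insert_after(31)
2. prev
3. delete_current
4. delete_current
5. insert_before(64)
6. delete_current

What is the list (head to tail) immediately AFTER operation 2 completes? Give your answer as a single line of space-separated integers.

After 1 (insert_after(31)): list=[2, 31, 8, 3, 4, 6, 5, 9] cursor@2
After 2 (prev): list=[2, 31, 8, 3, 4, 6, 5, 9] cursor@2

Answer: 2 31 8 3 4 6 5 9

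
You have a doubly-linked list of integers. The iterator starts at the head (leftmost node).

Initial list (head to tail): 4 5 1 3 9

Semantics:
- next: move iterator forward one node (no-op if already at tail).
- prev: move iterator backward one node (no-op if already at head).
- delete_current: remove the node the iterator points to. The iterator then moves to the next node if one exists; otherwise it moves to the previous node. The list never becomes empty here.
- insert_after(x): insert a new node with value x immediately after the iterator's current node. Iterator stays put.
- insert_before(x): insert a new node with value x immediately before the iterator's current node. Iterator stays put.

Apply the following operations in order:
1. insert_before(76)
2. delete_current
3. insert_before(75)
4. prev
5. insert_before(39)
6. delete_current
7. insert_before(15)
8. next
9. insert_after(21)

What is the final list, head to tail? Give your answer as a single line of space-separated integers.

Answer: 76 39 15 5 1 21 3 9

Derivation:
After 1 (insert_before(76)): list=[76, 4, 5, 1, 3, 9] cursor@4
After 2 (delete_current): list=[76, 5, 1, 3, 9] cursor@5
After 3 (insert_before(75)): list=[76, 75, 5, 1, 3, 9] cursor@5
After 4 (prev): list=[76, 75, 5, 1, 3, 9] cursor@75
After 5 (insert_before(39)): list=[76, 39, 75, 5, 1, 3, 9] cursor@75
After 6 (delete_current): list=[76, 39, 5, 1, 3, 9] cursor@5
After 7 (insert_before(15)): list=[76, 39, 15, 5, 1, 3, 9] cursor@5
After 8 (next): list=[76, 39, 15, 5, 1, 3, 9] cursor@1
After 9 (insert_after(21)): list=[76, 39, 15, 5, 1, 21, 3, 9] cursor@1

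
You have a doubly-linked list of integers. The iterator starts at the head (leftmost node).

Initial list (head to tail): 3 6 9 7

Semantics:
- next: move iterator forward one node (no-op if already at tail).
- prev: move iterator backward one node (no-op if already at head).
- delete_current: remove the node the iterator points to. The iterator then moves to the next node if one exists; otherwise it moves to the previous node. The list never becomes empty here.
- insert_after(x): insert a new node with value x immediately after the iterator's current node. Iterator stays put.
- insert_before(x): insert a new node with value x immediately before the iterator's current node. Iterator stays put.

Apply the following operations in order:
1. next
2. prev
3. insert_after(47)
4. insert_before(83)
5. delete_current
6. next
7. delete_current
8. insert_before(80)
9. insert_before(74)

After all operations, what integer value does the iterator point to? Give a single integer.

Answer: 9

Derivation:
After 1 (next): list=[3, 6, 9, 7] cursor@6
After 2 (prev): list=[3, 6, 9, 7] cursor@3
After 3 (insert_after(47)): list=[3, 47, 6, 9, 7] cursor@3
After 4 (insert_before(83)): list=[83, 3, 47, 6, 9, 7] cursor@3
After 5 (delete_current): list=[83, 47, 6, 9, 7] cursor@47
After 6 (next): list=[83, 47, 6, 9, 7] cursor@6
After 7 (delete_current): list=[83, 47, 9, 7] cursor@9
After 8 (insert_before(80)): list=[83, 47, 80, 9, 7] cursor@9
After 9 (insert_before(74)): list=[83, 47, 80, 74, 9, 7] cursor@9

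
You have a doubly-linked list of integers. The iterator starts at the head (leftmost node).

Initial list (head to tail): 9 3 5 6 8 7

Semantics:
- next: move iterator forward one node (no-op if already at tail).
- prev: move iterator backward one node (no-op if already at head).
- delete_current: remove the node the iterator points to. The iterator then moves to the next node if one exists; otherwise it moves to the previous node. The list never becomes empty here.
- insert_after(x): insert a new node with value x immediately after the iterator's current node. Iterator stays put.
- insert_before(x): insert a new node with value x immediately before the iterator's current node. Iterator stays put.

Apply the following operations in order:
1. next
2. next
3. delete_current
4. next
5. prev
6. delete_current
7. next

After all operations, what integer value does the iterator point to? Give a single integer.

Answer: 7

Derivation:
After 1 (next): list=[9, 3, 5, 6, 8, 7] cursor@3
After 2 (next): list=[9, 3, 5, 6, 8, 7] cursor@5
After 3 (delete_current): list=[9, 3, 6, 8, 7] cursor@6
After 4 (next): list=[9, 3, 6, 8, 7] cursor@8
After 5 (prev): list=[9, 3, 6, 8, 7] cursor@6
After 6 (delete_current): list=[9, 3, 8, 7] cursor@8
After 7 (next): list=[9, 3, 8, 7] cursor@7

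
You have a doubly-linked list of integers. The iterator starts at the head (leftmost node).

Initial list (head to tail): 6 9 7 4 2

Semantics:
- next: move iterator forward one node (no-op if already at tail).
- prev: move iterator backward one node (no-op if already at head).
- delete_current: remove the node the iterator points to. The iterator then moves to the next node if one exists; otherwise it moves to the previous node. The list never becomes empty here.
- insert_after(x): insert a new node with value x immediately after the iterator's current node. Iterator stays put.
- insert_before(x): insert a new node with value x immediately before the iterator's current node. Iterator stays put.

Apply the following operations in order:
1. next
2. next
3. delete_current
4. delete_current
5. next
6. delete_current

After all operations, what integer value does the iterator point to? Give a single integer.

Answer: 9

Derivation:
After 1 (next): list=[6, 9, 7, 4, 2] cursor@9
After 2 (next): list=[6, 9, 7, 4, 2] cursor@7
After 3 (delete_current): list=[6, 9, 4, 2] cursor@4
After 4 (delete_current): list=[6, 9, 2] cursor@2
After 5 (next): list=[6, 9, 2] cursor@2
After 6 (delete_current): list=[6, 9] cursor@9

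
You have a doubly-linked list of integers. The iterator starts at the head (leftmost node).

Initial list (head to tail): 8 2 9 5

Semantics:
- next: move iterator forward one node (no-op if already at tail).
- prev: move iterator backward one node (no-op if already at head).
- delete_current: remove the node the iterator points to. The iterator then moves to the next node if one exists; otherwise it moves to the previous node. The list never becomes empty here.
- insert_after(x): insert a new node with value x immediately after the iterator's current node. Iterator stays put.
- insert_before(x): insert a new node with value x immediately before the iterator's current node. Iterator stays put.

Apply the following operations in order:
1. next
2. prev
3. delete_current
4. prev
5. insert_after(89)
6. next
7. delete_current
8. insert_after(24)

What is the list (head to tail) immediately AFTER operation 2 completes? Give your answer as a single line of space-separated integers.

After 1 (next): list=[8, 2, 9, 5] cursor@2
After 2 (prev): list=[8, 2, 9, 5] cursor@8

Answer: 8 2 9 5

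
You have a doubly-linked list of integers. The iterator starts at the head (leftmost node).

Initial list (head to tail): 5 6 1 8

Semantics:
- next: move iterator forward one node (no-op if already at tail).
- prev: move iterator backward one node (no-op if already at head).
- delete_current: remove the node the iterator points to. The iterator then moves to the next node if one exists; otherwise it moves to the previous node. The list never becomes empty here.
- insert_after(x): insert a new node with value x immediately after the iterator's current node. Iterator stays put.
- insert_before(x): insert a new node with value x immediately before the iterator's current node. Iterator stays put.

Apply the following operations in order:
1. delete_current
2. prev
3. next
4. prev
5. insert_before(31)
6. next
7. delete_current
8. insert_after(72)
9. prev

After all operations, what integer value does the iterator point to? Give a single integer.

After 1 (delete_current): list=[6, 1, 8] cursor@6
After 2 (prev): list=[6, 1, 8] cursor@6
After 3 (next): list=[6, 1, 8] cursor@1
After 4 (prev): list=[6, 1, 8] cursor@6
After 5 (insert_before(31)): list=[31, 6, 1, 8] cursor@6
After 6 (next): list=[31, 6, 1, 8] cursor@1
After 7 (delete_current): list=[31, 6, 8] cursor@8
After 8 (insert_after(72)): list=[31, 6, 8, 72] cursor@8
After 9 (prev): list=[31, 6, 8, 72] cursor@6

Answer: 6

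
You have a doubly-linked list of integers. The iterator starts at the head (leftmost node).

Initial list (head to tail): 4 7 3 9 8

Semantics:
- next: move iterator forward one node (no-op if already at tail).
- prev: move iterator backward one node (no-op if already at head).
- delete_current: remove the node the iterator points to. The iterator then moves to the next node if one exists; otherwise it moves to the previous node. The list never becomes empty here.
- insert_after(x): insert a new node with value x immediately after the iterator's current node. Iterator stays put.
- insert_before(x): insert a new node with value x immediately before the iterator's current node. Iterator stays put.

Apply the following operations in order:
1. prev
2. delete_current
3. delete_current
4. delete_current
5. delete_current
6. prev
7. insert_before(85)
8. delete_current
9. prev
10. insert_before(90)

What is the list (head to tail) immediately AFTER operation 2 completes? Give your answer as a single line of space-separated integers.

Answer: 7 3 9 8

Derivation:
After 1 (prev): list=[4, 7, 3, 9, 8] cursor@4
After 2 (delete_current): list=[7, 3, 9, 8] cursor@7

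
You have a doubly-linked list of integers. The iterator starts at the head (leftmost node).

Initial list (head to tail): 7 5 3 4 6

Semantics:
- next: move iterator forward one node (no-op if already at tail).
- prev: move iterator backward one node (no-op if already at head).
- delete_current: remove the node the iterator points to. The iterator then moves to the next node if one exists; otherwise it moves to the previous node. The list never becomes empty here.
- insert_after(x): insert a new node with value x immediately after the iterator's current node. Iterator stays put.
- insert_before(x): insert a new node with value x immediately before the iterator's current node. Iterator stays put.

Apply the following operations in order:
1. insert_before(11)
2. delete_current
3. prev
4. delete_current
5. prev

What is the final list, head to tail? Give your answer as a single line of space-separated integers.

After 1 (insert_before(11)): list=[11, 7, 5, 3, 4, 6] cursor@7
After 2 (delete_current): list=[11, 5, 3, 4, 6] cursor@5
After 3 (prev): list=[11, 5, 3, 4, 6] cursor@11
After 4 (delete_current): list=[5, 3, 4, 6] cursor@5
After 5 (prev): list=[5, 3, 4, 6] cursor@5

Answer: 5 3 4 6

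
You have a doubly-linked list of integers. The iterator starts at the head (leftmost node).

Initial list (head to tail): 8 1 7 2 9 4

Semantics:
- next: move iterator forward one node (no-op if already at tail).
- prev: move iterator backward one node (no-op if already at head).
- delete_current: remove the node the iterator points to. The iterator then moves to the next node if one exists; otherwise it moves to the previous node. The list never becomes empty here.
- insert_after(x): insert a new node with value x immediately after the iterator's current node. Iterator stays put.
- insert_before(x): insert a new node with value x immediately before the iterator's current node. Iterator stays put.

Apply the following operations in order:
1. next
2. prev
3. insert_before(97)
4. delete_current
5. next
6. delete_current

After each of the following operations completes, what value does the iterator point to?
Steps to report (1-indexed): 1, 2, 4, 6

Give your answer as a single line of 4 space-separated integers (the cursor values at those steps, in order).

After 1 (next): list=[8, 1, 7, 2, 9, 4] cursor@1
After 2 (prev): list=[8, 1, 7, 2, 9, 4] cursor@8
After 3 (insert_before(97)): list=[97, 8, 1, 7, 2, 9, 4] cursor@8
After 4 (delete_current): list=[97, 1, 7, 2, 9, 4] cursor@1
After 5 (next): list=[97, 1, 7, 2, 9, 4] cursor@7
After 6 (delete_current): list=[97, 1, 2, 9, 4] cursor@2

Answer: 1 8 1 2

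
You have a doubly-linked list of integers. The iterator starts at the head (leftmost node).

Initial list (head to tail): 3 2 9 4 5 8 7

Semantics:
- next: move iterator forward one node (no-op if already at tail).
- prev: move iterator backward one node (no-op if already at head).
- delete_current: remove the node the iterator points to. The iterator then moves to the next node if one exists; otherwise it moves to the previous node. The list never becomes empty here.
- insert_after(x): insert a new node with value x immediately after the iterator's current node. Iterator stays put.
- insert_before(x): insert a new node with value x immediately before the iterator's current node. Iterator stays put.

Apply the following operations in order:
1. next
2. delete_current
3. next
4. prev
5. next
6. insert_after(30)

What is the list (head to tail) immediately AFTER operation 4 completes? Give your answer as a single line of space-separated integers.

After 1 (next): list=[3, 2, 9, 4, 5, 8, 7] cursor@2
After 2 (delete_current): list=[3, 9, 4, 5, 8, 7] cursor@9
After 3 (next): list=[3, 9, 4, 5, 8, 7] cursor@4
After 4 (prev): list=[3, 9, 4, 5, 8, 7] cursor@9

Answer: 3 9 4 5 8 7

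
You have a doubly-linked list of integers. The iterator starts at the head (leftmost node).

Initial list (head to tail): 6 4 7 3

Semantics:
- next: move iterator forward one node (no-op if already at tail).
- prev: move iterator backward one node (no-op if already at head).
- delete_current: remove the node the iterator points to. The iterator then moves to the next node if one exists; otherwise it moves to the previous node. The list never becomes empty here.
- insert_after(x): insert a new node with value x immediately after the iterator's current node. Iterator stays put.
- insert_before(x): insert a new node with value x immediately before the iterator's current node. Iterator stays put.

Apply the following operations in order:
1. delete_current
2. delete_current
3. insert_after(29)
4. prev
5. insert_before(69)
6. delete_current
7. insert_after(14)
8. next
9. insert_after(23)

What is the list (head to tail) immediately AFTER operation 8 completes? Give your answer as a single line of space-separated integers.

After 1 (delete_current): list=[4, 7, 3] cursor@4
After 2 (delete_current): list=[7, 3] cursor@7
After 3 (insert_after(29)): list=[7, 29, 3] cursor@7
After 4 (prev): list=[7, 29, 3] cursor@7
After 5 (insert_before(69)): list=[69, 7, 29, 3] cursor@7
After 6 (delete_current): list=[69, 29, 3] cursor@29
After 7 (insert_after(14)): list=[69, 29, 14, 3] cursor@29
After 8 (next): list=[69, 29, 14, 3] cursor@14

Answer: 69 29 14 3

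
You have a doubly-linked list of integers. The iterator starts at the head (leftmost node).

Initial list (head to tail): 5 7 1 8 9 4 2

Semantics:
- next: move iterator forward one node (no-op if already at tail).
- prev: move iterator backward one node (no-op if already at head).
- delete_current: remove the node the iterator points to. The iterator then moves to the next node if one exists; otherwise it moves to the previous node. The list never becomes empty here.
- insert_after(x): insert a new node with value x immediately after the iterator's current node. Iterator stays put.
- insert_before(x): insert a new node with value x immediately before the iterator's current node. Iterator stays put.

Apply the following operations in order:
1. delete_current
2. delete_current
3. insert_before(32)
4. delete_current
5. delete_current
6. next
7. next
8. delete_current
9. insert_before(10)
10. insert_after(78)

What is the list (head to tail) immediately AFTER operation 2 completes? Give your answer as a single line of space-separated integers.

Answer: 1 8 9 4 2

Derivation:
After 1 (delete_current): list=[7, 1, 8, 9, 4, 2] cursor@7
After 2 (delete_current): list=[1, 8, 9, 4, 2] cursor@1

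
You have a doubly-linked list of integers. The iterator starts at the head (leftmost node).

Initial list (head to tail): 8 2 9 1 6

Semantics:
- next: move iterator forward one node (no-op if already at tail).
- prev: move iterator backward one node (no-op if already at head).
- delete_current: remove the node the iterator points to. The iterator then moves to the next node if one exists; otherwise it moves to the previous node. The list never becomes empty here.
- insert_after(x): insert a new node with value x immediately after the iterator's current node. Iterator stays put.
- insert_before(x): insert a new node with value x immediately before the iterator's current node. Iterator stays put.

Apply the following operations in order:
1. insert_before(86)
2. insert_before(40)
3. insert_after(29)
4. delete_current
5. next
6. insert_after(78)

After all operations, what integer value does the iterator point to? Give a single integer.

After 1 (insert_before(86)): list=[86, 8, 2, 9, 1, 6] cursor@8
After 2 (insert_before(40)): list=[86, 40, 8, 2, 9, 1, 6] cursor@8
After 3 (insert_after(29)): list=[86, 40, 8, 29, 2, 9, 1, 6] cursor@8
After 4 (delete_current): list=[86, 40, 29, 2, 9, 1, 6] cursor@29
After 5 (next): list=[86, 40, 29, 2, 9, 1, 6] cursor@2
After 6 (insert_after(78)): list=[86, 40, 29, 2, 78, 9, 1, 6] cursor@2

Answer: 2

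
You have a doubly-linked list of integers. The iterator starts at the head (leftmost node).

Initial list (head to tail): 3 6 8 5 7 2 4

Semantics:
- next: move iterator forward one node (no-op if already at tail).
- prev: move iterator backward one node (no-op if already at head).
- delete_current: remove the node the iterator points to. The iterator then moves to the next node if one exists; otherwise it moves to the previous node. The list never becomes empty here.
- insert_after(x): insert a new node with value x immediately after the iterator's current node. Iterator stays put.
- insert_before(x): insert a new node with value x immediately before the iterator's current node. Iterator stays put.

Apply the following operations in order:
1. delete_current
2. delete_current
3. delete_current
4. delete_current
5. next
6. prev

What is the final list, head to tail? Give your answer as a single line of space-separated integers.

Answer: 7 2 4

Derivation:
After 1 (delete_current): list=[6, 8, 5, 7, 2, 4] cursor@6
After 2 (delete_current): list=[8, 5, 7, 2, 4] cursor@8
After 3 (delete_current): list=[5, 7, 2, 4] cursor@5
After 4 (delete_current): list=[7, 2, 4] cursor@7
After 5 (next): list=[7, 2, 4] cursor@2
After 6 (prev): list=[7, 2, 4] cursor@7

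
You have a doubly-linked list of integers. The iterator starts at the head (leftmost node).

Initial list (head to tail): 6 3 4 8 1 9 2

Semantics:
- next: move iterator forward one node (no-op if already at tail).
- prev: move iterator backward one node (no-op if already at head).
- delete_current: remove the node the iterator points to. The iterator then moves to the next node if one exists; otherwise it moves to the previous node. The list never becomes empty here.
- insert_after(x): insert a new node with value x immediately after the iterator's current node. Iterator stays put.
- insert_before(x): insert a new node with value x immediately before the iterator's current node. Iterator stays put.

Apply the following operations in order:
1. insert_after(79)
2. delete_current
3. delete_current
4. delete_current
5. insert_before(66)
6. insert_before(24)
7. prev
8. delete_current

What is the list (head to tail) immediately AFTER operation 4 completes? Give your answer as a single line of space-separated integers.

Answer: 4 8 1 9 2

Derivation:
After 1 (insert_after(79)): list=[6, 79, 3, 4, 8, 1, 9, 2] cursor@6
After 2 (delete_current): list=[79, 3, 4, 8, 1, 9, 2] cursor@79
After 3 (delete_current): list=[3, 4, 8, 1, 9, 2] cursor@3
After 4 (delete_current): list=[4, 8, 1, 9, 2] cursor@4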